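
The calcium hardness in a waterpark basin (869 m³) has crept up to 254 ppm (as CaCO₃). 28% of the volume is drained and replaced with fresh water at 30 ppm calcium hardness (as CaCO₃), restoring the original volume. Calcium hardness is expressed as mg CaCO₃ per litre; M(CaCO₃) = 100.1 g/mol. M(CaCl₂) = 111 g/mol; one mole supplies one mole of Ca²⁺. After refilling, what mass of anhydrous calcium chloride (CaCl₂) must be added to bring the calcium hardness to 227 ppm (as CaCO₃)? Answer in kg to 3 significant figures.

34.4 kg

Volume: 869 m³ = 869,000 L.
After draining 28% and refilling: 254 × 0.72 + 30 × 0.28 = 191.28 ppm.
Deficit to target: 227 − 191.28 = 35.72 mg/L.
As CaCO₃: 35.72 mg/L × 869,000 L = 31,040 g; ÷ 100.1 = 310.1 mol Ca²⁺.
Mass: 310.1 × 111 = 34,420 g.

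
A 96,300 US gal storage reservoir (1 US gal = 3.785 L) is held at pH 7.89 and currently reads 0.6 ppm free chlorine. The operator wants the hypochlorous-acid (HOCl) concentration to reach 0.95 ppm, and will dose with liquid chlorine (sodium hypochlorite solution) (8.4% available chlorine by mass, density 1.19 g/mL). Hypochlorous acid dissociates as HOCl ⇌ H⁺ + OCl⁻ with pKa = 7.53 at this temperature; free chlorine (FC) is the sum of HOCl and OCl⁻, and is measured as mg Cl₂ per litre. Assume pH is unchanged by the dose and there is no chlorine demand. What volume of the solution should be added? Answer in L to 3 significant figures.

Volume: 96,300 US gal × 3.785 L/gal = 364,496 L.
[OCl⁻]/[HOCl] = 10^(pH − pKa) = 10^(7.89 − 7.53) = 2.291; fraction as HOCl = 1/(1 + 2.291) = 0.3039.
Free chlorine required for 0.95 ppm HOCl: 0.95 / 0.3039 = 3.126 ppm.
FC to add: 3.126 − 0.6 = 2.526 mg/L as Cl₂.
Cl₂ equivalent: 2.526 mg/L × 364,496 L = 920.8 g.
Product at 8.4% available Cl: 920.8 / 0.084 = 10,960 g.
Volume: 10,960 g ÷ 1.19 g/mL = 9212 mL.

9.21 L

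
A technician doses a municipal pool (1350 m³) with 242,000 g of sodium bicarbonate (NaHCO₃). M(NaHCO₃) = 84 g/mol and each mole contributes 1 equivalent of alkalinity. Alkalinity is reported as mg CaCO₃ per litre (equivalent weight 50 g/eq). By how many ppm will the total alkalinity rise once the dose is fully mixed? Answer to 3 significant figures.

107 ppm

Volume: 1350 m³ = 1,350,000 L.
Moles of NaHCO₃: 242,000 g ÷ 84 g/mol = 2881 mol → 2881 eq of alkalinity.
As CaCO₃: 2881 eq × 50 g/eq = 144,000 g.
Rise: 144,000 g / 1,350,000 L × 1000 = 106.7 mg/L.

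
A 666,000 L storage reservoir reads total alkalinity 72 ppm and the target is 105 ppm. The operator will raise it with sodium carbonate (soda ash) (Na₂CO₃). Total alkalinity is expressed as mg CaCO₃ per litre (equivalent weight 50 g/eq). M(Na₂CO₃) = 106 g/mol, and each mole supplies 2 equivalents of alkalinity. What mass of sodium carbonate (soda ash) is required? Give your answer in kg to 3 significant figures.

23.3 kg

Alkalinity to add: (105 − 72) = 33 mg/L as CaCO₃ × 666,000 L = 21,980 g as CaCO₃.
Equivalents: 21,980 g ÷ 50 g/eq = 439.6 eq.
Each mole of Na₂CO₃ supplies 2 eq, so 439.6 / 2 = 219.8 mol.
Mass: 219.8 mol × 106 g/mol = 23,300 g.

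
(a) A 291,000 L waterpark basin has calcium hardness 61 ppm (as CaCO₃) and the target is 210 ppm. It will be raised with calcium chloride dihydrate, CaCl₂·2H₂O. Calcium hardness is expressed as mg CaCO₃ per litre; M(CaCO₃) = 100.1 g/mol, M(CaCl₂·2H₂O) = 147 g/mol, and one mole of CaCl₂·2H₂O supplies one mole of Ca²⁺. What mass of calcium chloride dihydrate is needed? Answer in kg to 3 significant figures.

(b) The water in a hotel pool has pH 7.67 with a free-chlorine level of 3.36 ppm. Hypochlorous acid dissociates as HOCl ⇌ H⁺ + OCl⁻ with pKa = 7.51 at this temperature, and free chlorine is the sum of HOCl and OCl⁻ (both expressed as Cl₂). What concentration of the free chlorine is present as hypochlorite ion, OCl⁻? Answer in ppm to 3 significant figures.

(a) 63.7 kg; (b) 1.99 ppm

(a) Hardness to add: (210 − 61) = 149 mg/L as CaCO₃ × 291,000 L = 43,360 g as CaCO₃.
(a) Moles of Ca²⁺ (1 mol Ca²⁺ ≡ 1 mol CaCO₃): 43,360 / 100.1 g/mol = 433.2 mol.
(a) Mass of CaCl₂·2H₂O: 433.2 × 147 = 63,670 g.

(b) [OCl⁻]/[HOCl] = 10^(pH − pKa) = 10^(7.67 − 7.51) = 10^0.16 = 1.445.
(b) Fraction as HOCl = 1 / (1 + 1.445) = 0.4089.
(b) OCl⁻ = (1 − 0.4089) × 3.36 ppm = 1.986 ppm.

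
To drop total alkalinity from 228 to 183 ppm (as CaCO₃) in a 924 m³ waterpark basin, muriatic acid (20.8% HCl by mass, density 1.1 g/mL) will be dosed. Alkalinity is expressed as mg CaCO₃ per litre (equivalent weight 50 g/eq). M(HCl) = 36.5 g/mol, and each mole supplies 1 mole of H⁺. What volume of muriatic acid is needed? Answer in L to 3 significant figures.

133 L

Volume: 924 m³ = 924,000 L.
Alkalinity to neutralize: (228 − 183) = 45 mg/L as CaCO₃ × 924,000 L = 41,580 g as CaCO₃.
Equivalents of H⁺ required: 41,580 ÷ 50 g/eq = 831.6 eq = 831.6 mol HCl.
Mass of HCl: 831.6 × 36.5 = 30,350 g.
Mass of 20.8% solution: 30,350 / 0.208 = 145,900 g.
Volume: 145,900 g ÷ 1.1 g/mL = 132,700 mL.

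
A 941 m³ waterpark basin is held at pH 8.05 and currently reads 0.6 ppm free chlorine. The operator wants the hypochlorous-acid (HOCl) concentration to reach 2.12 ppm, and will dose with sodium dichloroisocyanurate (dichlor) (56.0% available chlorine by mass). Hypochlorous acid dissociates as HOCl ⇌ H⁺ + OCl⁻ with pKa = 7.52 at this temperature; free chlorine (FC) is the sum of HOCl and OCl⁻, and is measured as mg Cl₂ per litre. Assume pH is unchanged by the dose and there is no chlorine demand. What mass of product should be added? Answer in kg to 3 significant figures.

14.6 kg

Volume: 941 m³ = 941,000 L.
[OCl⁻]/[HOCl] = 10^(pH − pKa) = 10^(8.05 − 7.52) = 3.388; fraction as HOCl = 1/(1 + 3.388) = 0.2279.
Free chlorine required for 2.12 ppm HOCl: 2.12 / 0.2279 = 9.303 ppm.
FC to add: 9.303 − 0.6 = 8.703 mg/L as Cl₂.
Cl₂ equivalent: 8.703 mg/L × 941,000 L = 8190 g.
Product at 56.0% available Cl: 8190 / 0.56 = 14,620 g.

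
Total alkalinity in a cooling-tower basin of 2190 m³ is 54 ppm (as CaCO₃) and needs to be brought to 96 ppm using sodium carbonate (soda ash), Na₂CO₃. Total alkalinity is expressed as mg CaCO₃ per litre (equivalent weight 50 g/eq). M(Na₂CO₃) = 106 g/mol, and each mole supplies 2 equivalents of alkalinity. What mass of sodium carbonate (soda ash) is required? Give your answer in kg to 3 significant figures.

97.5 kg

Volume: 2190 m³ = 2,190,000 L.
Alkalinity to add: (96 − 54) = 42 mg/L as CaCO₃ × 2,190,000 L = 91,980 g as CaCO₃.
Equivalents: 91,980 g ÷ 50 g/eq = 1840 eq.
Each mole of Na₂CO₃ supplies 2 eq, so 1840 / 2 = 919.8 mol.
Mass: 919.8 mol × 106 g/mol = 97,500 g.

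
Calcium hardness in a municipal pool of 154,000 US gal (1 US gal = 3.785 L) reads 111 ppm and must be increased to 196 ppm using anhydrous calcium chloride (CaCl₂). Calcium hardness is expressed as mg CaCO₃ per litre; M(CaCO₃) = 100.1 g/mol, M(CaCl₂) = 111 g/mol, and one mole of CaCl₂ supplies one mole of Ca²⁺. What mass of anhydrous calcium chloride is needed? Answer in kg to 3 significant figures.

Volume: 154,000 US gal × 3.785 L/gal = 582,890 L.
Hardness to add: (196 − 111) = 85 mg/L as CaCO₃ × 582,890 L = 49,550 g as CaCO₃.
Moles of Ca²⁺ (1 mol Ca²⁺ ≡ 1 mol CaCO₃): 49,550 / 100.1 g/mol = 495 mol.
Mass of CaCl₂: 495 × 111 = 54,940 g.

54.9 kg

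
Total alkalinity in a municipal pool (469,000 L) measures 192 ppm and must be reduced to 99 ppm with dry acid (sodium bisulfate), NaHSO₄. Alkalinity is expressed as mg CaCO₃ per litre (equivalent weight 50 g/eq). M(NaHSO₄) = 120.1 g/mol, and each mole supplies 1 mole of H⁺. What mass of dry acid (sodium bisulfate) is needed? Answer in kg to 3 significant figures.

Alkalinity to neutralize: (192 − 99) = 93 mg/L as CaCO₃ × 469,000 L = 43,620 g as CaCO₃.
Equivalents of H⁺ required: 43,620 ÷ 50 g/eq = 872.3 eq = 872.3 mol NaHSO₄.
Mass of NaHSO₄: 872.3 × 120.1 = 104,800 g.

105 kg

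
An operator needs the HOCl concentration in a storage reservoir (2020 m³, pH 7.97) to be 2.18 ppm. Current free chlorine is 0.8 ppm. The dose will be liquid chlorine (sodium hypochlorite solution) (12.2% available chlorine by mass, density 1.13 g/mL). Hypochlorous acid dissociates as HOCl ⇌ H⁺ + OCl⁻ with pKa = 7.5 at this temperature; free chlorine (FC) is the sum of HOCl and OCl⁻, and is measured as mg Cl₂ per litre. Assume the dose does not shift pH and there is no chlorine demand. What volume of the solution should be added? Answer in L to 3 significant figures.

Volume: 2020 m³ = 2,020,000 L.
[OCl⁻]/[HOCl] = 10^(pH − pKa) = 10^(7.97 − 7.5) = 2.951; fraction as HOCl = 1/(1 + 2.951) = 0.2531.
Free chlorine required for 2.18 ppm HOCl: 2.18 / 0.2531 = 8.614 ppm.
FC to add: 8.614 − 0.8 = 7.814 mg/L as Cl₂.
Cl₂ equivalent: 7.814 mg/L × 2,020,000 L = 15,780 g.
Product at 12.2% available Cl: 15,780 / 0.122 = 129,400 g.
Volume: 129,400 g ÷ 1.13 g/mL = 114,500 mL.

114 L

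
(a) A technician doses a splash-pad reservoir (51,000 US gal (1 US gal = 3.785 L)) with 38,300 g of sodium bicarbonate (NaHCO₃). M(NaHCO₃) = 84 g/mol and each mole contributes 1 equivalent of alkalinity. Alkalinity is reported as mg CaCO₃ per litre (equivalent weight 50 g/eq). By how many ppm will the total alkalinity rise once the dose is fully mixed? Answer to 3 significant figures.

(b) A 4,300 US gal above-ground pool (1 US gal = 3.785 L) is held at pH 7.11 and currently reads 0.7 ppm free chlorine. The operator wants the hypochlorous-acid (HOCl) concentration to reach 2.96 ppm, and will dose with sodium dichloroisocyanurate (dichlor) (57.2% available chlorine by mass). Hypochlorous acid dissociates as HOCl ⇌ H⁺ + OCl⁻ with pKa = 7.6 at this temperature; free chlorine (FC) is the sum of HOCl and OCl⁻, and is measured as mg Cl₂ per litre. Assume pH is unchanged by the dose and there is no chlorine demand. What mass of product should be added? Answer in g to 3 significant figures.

(a) 118 ppm; (b) 91.6 g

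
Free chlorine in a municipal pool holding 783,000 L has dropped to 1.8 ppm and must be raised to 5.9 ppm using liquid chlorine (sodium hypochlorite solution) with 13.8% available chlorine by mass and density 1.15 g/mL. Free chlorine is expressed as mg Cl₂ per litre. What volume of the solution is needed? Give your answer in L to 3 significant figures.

Chlorine deficit: 5.9 − 1.8 = 4.1 ppm = 4.1 mg/L as Cl₂.
Cl₂ equivalent needed: 4.1 mg/L × 783,000 L = 3,210,000 mg = 3210 g.
Product at 13.8% available chlorine: 3210 / 0.138 = 23,260 g.
Volume at density 1.15 g/mL: 23,260 g ÷ 1.15 g/mL = 20,230 mL.

20.2 L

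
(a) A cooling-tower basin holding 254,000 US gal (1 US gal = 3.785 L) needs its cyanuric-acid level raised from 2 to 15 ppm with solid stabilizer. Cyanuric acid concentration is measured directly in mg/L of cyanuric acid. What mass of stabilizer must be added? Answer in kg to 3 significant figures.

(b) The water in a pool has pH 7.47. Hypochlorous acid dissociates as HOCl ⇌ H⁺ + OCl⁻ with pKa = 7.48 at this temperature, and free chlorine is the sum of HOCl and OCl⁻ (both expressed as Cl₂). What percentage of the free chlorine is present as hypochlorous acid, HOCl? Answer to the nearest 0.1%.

(a) Volume: 254,000 US gal × 3.785 L/gal = 961,390 L.
(a) CYA to add: (15 − 2) = 13 mg/L × 961,390 L = 12,500 g cyanuric acid.

(b) [OCl⁻]/[HOCl] = 10^(pH − pKa) = 10^(7.47 − 7.48) = 10^-0.01 = 0.9772.
(b) Fraction as HOCl = 1 / (1 + 0.9772) = 0.5058.

(a) 12.5 kg; (b) 50.6%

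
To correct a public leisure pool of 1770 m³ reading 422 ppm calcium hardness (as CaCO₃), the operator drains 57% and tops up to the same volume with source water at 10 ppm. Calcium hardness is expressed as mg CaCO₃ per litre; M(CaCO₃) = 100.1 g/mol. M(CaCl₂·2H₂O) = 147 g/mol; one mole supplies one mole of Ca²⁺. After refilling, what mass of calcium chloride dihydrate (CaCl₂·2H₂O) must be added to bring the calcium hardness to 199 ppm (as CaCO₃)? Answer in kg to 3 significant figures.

Volume: 1770 m³ = 1,770,000 L.
After draining 57% and refilling: 422 × 0.43 + 10 × 0.57 = 187.16 ppm.
Deficit to target: 199 − 187.16 = 11.84 mg/L.
As CaCO₃: 11.84 mg/L × 1,770,000 L = 20,960 g; ÷ 100.1 = 209.4 mol Ca²⁺.
Mass: 209.4 × 147 = 30,780 g.

30.8 kg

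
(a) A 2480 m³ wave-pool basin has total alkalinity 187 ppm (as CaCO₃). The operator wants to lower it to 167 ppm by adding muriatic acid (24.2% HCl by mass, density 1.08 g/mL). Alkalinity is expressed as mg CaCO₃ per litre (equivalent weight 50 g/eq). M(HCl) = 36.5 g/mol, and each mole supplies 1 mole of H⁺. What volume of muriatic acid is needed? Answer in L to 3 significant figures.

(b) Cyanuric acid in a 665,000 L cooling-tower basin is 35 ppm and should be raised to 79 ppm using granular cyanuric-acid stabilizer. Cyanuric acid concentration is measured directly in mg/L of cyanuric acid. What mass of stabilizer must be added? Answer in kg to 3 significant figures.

(a) Volume: 2480 m³ = 2,480,000 L.
(a) Alkalinity to neutralize: (187 − 167) = 20 mg/L as CaCO₃ × 2,480,000 L = 49,600 g as CaCO₃.
(a) Equivalents of H⁺ required: 49,600 ÷ 50 g/eq = 992 eq = 992 mol HCl.
(a) Mass of HCl: 992 × 36.5 = 36,210 g.
(a) Mass of 24.2% solution: 36,210 / 0.242 = 149,600 g.
(a) Volume: 149,600 g ÷ 1.08 g/mL = 138,500 mL.

(b) CYA to add: (79 − 35) = 44 mg/L × 665,000 L = 29,260 g cyanuric acid.

(a) 139 L; (b) 29.3 kg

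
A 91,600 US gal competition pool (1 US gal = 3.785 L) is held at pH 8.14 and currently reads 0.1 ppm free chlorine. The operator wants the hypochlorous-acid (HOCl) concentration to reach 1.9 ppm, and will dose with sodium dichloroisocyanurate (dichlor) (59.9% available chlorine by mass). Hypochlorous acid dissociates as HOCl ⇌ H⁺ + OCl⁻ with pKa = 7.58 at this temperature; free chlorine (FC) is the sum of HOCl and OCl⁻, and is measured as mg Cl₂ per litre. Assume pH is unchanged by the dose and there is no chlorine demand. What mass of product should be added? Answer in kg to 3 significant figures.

5.03 kg

Volume: 91,600 US gal × 3.785 L/gal = 346,706 L.
[OCl⁻]/[HOCl] = 10^(pH − pKa) = 10^(8.14 − 7.58) = 3.631; fraction as HOCl = 1/(1 + 3.631) = 0.2159.
Free chlorine required for 1.9 ppm HOCl: 1.9 / 0.2159 = 8.798 ppm.
FC to add: 8.798 − 0.1 = 8.698 mg/L as Cl₂.
Cl₂ equivalent: 8.698 mg/L × 346,706 L = 3016 g.
Product at 59.9% available Cl: 3016 / 0.599 = 5035 g.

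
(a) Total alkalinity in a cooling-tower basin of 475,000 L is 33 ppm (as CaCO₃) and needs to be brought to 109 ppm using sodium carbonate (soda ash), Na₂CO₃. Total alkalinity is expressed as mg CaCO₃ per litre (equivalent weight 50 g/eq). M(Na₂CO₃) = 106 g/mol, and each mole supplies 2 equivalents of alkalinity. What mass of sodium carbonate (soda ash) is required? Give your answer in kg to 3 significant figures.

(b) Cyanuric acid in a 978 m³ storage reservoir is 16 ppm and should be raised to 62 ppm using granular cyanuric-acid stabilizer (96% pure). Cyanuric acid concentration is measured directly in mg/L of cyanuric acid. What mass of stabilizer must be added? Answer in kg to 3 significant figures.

(a) Alkalinity to add: (109 − 33) = 76 mg/L as CaCO₃ × 475,000 L = 36,100 g as CaCO₃.
(a) Equivalents: 36,100 g ÷ 50 g/eq = 722 eq.
(a) Each mole of Na₂CO₃ supplies 2 eq, so 722 / 2 = 361 mol.
(a) Mass: 361 mol × 106 g/mol = 38,270 g.

(b) Volume: 978 m³ = 978,000 L.
(b) CYA to add: (62 − 16) = 46 mg/L × 978,000 L = 44,990 g cyanuric acid.
(b) At 96% purity: 44,990 / 0.96 = 46,860 g product.

(a) 38.3 kg; (b) 46.9 kg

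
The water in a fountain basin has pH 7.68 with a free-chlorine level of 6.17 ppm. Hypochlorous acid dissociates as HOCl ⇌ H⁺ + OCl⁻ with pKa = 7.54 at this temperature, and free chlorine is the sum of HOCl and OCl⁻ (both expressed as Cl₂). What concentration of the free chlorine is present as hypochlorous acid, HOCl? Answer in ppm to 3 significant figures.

2.59 ppm

[OCl⁻]/[HOCl] = 10^(pH − pKa) = 10^(7.68 − 7.54) = 10^0.14 = 1.38.
Fraction as HOCl = 1 / (1 + 1.38) = 0.4201.
HOCl = 0.4201 × 6.17 ppm = 2.592 ppm.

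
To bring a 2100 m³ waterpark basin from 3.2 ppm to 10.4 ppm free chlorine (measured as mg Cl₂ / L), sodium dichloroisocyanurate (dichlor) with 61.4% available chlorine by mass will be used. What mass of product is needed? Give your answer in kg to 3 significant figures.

24.6 kg

Volume: 2100 m³ = 2,100,000 L.
Chlorine deficit: 10.4 − 3.2 = 7.2 ppm = 7.2 mg/L as Cl₂.
Cl₂ equivalent needed: 7.2 mg/L × 2,100,000 L = 15,120,000 mg = 15,120 g.
Product at 61.4% available chlorine: 15,120 / 0.614 = 24,630 g.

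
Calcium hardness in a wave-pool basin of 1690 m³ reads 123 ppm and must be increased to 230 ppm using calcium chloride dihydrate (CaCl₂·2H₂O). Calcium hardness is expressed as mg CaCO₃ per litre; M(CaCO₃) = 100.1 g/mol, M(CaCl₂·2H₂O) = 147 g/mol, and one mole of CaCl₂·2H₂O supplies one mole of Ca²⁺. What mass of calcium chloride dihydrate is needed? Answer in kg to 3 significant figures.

266 kg

Volume: 1690 m³ = 1,690,000 L.
Hardness to add: (230 − 123) = 107 mg/L as CaCO₃ × 1,690,000 L = 180,800 g as CaCO₃.
Moles of Ca²⁺ (1 mol Ca²⁺ ≡ 1 mol CaCO₃): 180,800 / 100.1 g/mol = 1806 mol.
Mass of CaCl₂·2H₂O: 1806 × 147 = 265,600 g.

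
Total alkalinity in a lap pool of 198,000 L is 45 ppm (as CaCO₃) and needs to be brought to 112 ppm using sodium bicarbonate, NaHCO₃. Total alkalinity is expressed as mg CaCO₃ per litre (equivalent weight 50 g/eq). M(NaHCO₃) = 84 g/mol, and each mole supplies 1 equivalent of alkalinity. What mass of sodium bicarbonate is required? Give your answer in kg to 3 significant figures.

22.3 kg

Alkalinity to add: (112 − 45) = 67 mg/L as CaCO₃ × 198,000 L = 13,270 g as CaCO₃.
Equivalents: 13,270 g ÷ 50 g/eq = 265.3 eq.
NaHCO₃ supplies 1 eq per mole → 265.3 mol.
Mass: 265.3 mol × 84 g/mol = 22,290 g.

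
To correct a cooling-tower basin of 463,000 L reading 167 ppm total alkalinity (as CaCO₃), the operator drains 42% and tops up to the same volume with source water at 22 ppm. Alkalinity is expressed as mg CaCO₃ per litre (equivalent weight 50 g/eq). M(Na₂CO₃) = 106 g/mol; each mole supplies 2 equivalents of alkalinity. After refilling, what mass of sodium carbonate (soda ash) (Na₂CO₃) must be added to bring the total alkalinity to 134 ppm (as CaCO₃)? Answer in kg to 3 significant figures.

After draining 42% and refilling: 167 × 0.58 + 22 × 0.42 = 106.1 ppm.
Deficit to target: 134 − 106.1 = 27.9 mg/L.
As CaCO₃: 27.9 mg/L × 463,000 L = 12,920 g; ÷ 50 g/eq ÷ 2 = 129.2 mol Na₂CO₃.
Mass: 129.2 × 106 = 13,690 g.

13.7 kg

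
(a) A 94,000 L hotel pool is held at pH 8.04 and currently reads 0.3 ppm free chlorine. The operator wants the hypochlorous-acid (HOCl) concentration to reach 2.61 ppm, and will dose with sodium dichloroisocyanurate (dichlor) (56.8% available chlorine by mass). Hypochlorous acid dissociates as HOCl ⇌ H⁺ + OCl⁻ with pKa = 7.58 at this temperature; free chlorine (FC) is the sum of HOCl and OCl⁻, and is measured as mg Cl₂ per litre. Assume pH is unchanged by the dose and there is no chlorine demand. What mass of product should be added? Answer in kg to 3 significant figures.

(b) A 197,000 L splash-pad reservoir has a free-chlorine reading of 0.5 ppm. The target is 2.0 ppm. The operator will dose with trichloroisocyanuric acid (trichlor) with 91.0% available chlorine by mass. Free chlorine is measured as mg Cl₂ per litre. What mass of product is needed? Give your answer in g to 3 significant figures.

(a) [OCl⁻]/[HOCl] = 10^(pH − pKa) = 10^(8.04 − 7.58) = 2.884; fraction as HOCl = 1/(1 + 2.884) = 0.2575.
(a) Free chlorine required for 2.61 ppm HOCl: 2.61 / 0.2575 = 10.14 ppm.
(a) FC to add: 10.14 − 0.3 = 9.837 mg/L as Cl₂.
(a) Cl₂ equivalent: 9.837 mg/L × 94,000 L = 924.7 g.
(a) Product at 56.8% available Cl: 924.7 / 0.568 = 1628 g.

(b) Chlorine deficit: 2.0 − 0.5 = 1.5 ppm = 1.5 mg/L as Cl₂.
(b) Cl₂ equivalent needed: 1.5 mg/L × 197,000 L = 295,500 mg = 295.5 g.
(b) Product at 91.0% available chlorine: 295.5 / 0.91 = 324.7 g.

(a) 1.63 kg; (b) 325 g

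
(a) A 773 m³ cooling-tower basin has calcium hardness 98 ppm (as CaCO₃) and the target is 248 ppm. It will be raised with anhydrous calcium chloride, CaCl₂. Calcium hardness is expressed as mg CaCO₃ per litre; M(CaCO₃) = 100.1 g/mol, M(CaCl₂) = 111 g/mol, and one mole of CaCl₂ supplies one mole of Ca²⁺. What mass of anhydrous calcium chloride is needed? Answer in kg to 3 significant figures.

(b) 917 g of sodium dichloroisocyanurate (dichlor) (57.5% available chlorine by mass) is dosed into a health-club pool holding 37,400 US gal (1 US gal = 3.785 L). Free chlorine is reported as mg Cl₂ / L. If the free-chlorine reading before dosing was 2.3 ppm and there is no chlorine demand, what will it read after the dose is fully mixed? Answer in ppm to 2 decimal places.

(a) 129 kg; (b) 6.02 ppm

(a) Volume: 773 m³ = 773,000 L.
(a) Hardness to add: (248 − 98) = 150 mg/L as CaCO₃ × 773,000 L = 116,000 g as CaCO₃.
(a) Moles of Ca²⁺ (1 mol Ca²⁺ ≡ 1 mol CaCO₃): 116,000 / 100.1 g/mol = 1158 mol.
(a) Mass of CaCl₂: 1158 × 111 = 128,600 g.

(b) Volume: 37,400 US gal × 3.785 L/gal = 141,559 L.
(b) Available chlorine delivered: 917 g × 0.575 = 527.3 g as Cl₂.
(b) Concentration rise: 527.3 g / 141,559 L = 3.725 mg/L = 3.72 ppm.
(b) Final FC: 2.3 + 3.72 = 6.02 ppm.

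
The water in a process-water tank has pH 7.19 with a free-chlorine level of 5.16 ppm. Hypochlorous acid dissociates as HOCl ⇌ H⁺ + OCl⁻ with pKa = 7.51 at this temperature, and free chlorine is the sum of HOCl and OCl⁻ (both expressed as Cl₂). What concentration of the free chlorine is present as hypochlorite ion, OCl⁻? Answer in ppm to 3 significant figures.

1.67 ppm

[OCl⁻]/[HOCl] = 10^(pH − pKa) = 10^(7.19 − 7.51) = 10^-0.32 = 0.4786.
Fraction as HOCl = 1 / (1 + 0.4786) = 0.6763.
OCl⁻ = (1 − 0.6763) × 5.16 ppm = 1.67 ppm.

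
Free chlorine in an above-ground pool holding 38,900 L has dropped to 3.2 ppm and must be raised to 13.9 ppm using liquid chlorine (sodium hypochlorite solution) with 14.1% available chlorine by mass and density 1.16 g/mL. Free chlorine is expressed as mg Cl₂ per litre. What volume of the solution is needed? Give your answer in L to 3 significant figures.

2.54 L

Chlorine deficit: 13.9 − 3.2 = 10.7 ppm = 10.7 mg/L as Cl₂.
Cl₂ equivalent needed: 10.7 mg/L × 38,900 L = 416,200 mg = 416.2 g.
Product at 14.1% available chlorine: 416.2 / 0.141 = 2952 g.
Volume at density 1.16 g/mL: 2952 g ÷ 1.16 g/mL = 2545 mL.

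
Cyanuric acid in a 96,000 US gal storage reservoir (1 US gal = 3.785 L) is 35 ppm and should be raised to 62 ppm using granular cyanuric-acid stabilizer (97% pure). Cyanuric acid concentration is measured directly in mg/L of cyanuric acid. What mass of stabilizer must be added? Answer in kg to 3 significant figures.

10.1 kg

Volume: 96,000 US gal × 3.785 L/gal = 363,360 L.
CYA to add: (62 − 35) = 27 mg/L × 363,360 L = 9811 g cyanuric acid.
At 97% purity: 9811 / 0.97 = 10,110 g product.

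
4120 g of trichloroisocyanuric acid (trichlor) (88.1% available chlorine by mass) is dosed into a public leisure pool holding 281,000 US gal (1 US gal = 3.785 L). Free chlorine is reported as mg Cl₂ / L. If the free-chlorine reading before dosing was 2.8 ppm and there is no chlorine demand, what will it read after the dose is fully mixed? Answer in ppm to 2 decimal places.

6.21 ppm

Volume: 281,000 US gal × 3.785 L/gal = 1,063,585 L.
Available chlorine delivered: 4120 g × 0.881 = 3630 g as Cl₂.
Concentration rise: 3630 g / 1,063,585 L = 3.413 mg/L = 3.41 ppm.
Final FC: 2.8 + 3.41 = 6.21 ppm.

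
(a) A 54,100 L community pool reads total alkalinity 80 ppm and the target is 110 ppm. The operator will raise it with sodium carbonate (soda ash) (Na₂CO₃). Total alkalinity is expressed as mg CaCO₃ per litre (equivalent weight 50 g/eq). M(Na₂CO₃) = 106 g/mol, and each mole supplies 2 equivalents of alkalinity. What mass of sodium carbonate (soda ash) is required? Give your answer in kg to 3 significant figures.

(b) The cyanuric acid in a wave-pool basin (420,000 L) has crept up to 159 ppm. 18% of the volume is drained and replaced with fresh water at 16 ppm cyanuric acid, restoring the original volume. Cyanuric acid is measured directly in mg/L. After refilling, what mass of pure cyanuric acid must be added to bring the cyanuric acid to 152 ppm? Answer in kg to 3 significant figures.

(a) Alkalinity to add: (110 − 80) = 30 mg/L as CaCO₃ × 54,100 L = 1623 g as CaCO₃.
(a) Equivalents: 1623 g ÷ 50 g/eq = 32.46 eq.
(a) Each mole of Na₂CO₃ supplies 2 eq, so 32.46 / 2 = 16.23 mol.
(a) Mass: 16.23 mol × 106 g/mol = 1720 g.

(b) After draining 18% and refilling: 159 × 0.82 + 16 × 0.18 = 133.26 ppm.
(b) Deficit to target: 152 − 133.26 = 18.74 mg/L.
(b) Mass: 18.74 mg/L × 420,000 L = 7871 g cyanuric acid.

(a) 1.72 kg; (b) 7.87 kg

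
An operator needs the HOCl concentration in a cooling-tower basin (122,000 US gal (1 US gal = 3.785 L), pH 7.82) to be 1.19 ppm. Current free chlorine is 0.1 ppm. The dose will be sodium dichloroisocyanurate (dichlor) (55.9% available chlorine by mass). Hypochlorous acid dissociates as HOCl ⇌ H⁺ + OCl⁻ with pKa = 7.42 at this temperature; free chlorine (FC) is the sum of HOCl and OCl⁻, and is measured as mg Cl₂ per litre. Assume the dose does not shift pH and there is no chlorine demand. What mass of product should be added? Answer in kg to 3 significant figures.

3.37 kg

Volume: 122,000 US gal × 3.785 L/gal = 461,770 L.
[OCl⁻]/[HOCl] = 10^(pH − pKa) = 10^(7.82 − 7.42) = 2.512; fraction as HOCl = 1/(1 + 2.512) = 0.2847.
Free chlorine required for 1.19 ppm HOCl: 1.19 / 0.2847 = 4.179 ppm.
FC to add: 4.179 − 0.1 = 4.079 mg/L as Cl₂.
Cl₂ equivalent: 4.079 mg/L × 461,770 L = 1884 g.
Product at 55.9% available Cl: 1884 / 0.559 = 3370 g.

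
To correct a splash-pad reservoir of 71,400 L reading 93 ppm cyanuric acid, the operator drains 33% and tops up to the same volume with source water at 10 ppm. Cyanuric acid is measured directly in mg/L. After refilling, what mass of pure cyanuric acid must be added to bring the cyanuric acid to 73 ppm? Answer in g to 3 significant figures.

528 g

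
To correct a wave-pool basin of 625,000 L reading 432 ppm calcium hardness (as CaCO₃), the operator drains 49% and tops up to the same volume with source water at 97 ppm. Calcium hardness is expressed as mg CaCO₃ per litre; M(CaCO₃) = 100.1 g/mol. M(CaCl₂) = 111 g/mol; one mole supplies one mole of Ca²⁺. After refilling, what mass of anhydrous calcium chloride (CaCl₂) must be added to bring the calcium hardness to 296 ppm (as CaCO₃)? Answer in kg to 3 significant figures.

After draining 49% and refilling: 432 × 0.51 + 97 × 0.49 = 267.85 ppm.
Deficit to target: 296 − 267.85 = 28.15 mg/L.
As CaCO₃: 28.15 mg/L × 625,000 L = 17,590 g; ÷ 100.1 = 175.8 mol Ca²⁺.
Mass: 175.8 × 111 = 19,510 g.

19.5 kg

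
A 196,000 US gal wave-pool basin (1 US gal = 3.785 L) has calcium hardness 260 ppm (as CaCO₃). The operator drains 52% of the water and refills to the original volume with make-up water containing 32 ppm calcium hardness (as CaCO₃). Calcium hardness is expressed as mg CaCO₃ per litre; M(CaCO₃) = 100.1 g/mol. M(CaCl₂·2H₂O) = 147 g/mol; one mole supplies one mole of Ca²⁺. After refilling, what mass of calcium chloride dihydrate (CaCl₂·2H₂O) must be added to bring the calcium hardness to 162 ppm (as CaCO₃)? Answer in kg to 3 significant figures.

22.4 kg

Volume: 196,000 US gal × 3.785 L/gal = 741,860 L.
After draining 52% and refilling: 260 × 0.48 + 32 × 0.52 = 141.44 ppm.
Deficit to target: 162 − 141.44 = 20.56 mg/L.
As CaCO₃: 20.56 mg/L × 741,860 L = 15,250 g; ÷ 100.1 = 152.4 mol Ca²⁺.
Mass: 152.4 × 147 = 22,400 g.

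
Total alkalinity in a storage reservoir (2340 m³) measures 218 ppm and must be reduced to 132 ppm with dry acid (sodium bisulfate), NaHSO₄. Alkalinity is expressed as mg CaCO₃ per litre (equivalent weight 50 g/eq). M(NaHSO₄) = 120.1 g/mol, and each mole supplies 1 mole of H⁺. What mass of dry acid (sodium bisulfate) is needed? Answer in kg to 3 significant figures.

Volume: 2340 m³ = 2,340,000 L.
Alkalinity to neutralize: (218 − 132) = 86 mg/L as CaCO₃ × 2,340,000 L = 201,200 g as CaCO₃.
Equivalents of H⁺ required: 201,200 ÷ 50 g/eq = 4025 eq = 4025 mol NaHSO₄.
Mass of NaHSO₄: 4025 × 120.1 = 483,400 g.

483 kg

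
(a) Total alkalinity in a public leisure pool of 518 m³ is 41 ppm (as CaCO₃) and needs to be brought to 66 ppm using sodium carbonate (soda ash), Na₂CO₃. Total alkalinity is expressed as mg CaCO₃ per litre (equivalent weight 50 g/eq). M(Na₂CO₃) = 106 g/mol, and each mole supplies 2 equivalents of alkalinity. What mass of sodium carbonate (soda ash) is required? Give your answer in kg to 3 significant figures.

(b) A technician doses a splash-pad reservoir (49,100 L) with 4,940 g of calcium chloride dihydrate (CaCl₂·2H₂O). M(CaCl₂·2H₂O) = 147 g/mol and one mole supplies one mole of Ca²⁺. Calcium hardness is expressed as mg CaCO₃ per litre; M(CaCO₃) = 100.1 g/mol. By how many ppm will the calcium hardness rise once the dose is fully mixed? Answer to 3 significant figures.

(a) 13.7 kg; (b) 68.5 ppm

(a) Volume: 518 m³ = 518,000 L.
(a) Alkalinity to add: (66 − 41) = 25 mg/L as CaCO₃ × 518,000 L = 12,950 g as CaCO₃.
(a) Equivalents: 12,950 g ÷ 50 g/eq = 259 eq.
(a) Each mole of Na₂CO₃ supplies 2 eq, so 259 / 2 = 129.5 mol.
(a) Mass: 129.5 mol × 106 g/mol = 13,730 g.

(b) Moles of Ca²⁺: 4,940 g ÷ 147 g/mol = 33.61 mol.
(b) As CaCO₃: 33.61 mol × 100.1 g/mol = 3364 g.
(b) Rise: 3364 g / 49,100 L × 1000 = 68.51 mg/L.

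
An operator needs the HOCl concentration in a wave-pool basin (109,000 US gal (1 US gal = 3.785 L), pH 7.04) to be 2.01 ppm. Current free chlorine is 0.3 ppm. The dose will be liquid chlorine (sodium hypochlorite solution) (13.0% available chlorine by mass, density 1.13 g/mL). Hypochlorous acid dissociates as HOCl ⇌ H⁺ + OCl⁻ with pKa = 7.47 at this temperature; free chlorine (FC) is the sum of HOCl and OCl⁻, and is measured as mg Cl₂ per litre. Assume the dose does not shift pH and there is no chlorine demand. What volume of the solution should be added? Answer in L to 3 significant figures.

6.90 L

Volume: 109,000 US gal × 3.785 L/gal = 412,565 L.
[OCl⁻]/[HOCl] = 10^(pH − pKa) = 10^(7.04 − 7.47) = 0.3715; fraction as HOCl = 1/(1 + 0.3715) = 0.7291.
Free chlorine required for 2.01 ppm HOCl: 2.01 / 0.7291 = 2.757 ppm.
FC to add: 2.757 − 0.3 = 2.457 mg/L as Cl₂.
Cl₂ equivalent: 2.457 mg/L × 412,565 L = 1014 g.
Product at 13.0% available Cl: 1014 / 0.13 = 7797 g.
Volume: 7797 g ÷ 1.13 g/mL = 6900 mL.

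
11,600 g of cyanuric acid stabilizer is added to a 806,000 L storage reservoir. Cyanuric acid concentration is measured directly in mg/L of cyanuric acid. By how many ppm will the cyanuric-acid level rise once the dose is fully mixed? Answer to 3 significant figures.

Rise: 11,600 g / 806,000 L × 1000 = 14.39 mg/L.

14.4 ppm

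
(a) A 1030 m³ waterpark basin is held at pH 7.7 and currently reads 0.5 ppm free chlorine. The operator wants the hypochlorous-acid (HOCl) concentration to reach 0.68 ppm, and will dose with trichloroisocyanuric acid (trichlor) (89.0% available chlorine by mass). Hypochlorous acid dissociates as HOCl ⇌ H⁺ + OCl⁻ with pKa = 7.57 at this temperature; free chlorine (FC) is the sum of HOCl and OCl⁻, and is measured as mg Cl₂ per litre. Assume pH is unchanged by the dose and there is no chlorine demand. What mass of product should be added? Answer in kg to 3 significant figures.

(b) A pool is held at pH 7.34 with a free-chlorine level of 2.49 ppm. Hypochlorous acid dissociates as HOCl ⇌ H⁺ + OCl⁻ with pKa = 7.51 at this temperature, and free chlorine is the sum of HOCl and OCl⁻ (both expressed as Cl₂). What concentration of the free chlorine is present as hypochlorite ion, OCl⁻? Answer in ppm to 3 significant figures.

(a) Volume: 1030 m³ = 1,030,000 L.
(a) [OCl⁻]/[HOCl] = 10^(pH − pKa) = 10^(7.7 − 7.57) = 1.349; fraction as HOCl = 1/(1 + 1.349) = 0.4257.
(a) Free chlorine required for 0.68 ppm HOCl: 0.68 / 0.4257 = 1.597 ppm.
(a) FC to add: 1.597 − 0.5 = 1.097 mg/L as Cl₂.
(a) Cl₂ equivalent: 1.097 mg/L × 1,030,000 L = 1130 g.
(a) Product at 89.0% available Cl: 1130 / 0.89 = 1270 g.

(b) [OCl⁻]/[HOCl] = 10^(pH − pKa) = 10^(7.34 − 7.51) = 10^-0.17 = 0.6761.
(b) Fraction as HOCl = 1 / (1 + 0.6761) = 0.5966.
(b) OCl⁻ = (1 − 0.5966) × 2.49 ppm = 1.004 ppm.

(a) 1.27 kg; (b) 1.00 ppm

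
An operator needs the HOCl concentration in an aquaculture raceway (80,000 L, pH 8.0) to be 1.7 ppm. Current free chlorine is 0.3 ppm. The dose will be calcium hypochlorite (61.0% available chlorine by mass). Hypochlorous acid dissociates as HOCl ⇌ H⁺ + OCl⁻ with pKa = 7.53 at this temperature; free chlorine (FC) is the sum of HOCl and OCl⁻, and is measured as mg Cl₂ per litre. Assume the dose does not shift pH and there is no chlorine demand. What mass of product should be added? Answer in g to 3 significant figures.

842 g

[OCl⁻]/[HOCl] = 10^(pH − pKa) = 10^(8.0 − 7.53) = 2.951; fraction as HOCl = 1/(1 + 2.951) = 0.2531.
Free chlorine required for 1.7 ppm HOCl: 1.7 / 0.2531 = 6.717 ppm.
FC to add: 6.717 − 0.3 = 6.417 mg/L as Cl₂.
Cl₂ equivalent: 6.417 mg/L × 80,000 L = 513.4 g.
Product at 61.0% available Cl: 513.4 / 0.61 = 841.6 g.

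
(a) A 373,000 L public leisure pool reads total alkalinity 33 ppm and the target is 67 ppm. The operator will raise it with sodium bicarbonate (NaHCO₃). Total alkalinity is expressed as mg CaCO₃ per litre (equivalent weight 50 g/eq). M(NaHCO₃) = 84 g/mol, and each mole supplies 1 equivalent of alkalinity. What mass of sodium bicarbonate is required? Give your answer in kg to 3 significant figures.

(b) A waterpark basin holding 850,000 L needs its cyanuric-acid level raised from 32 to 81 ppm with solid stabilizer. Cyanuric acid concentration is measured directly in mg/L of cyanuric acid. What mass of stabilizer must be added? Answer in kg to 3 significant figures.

(a) 21.3 kg; (b) 41.6 kg

(a) Alkalinity to add: (67 − 33) = 34 mg/L as CaCO₃ × 373,000 L = 12,680 g as CaCO₃.
(a) Equivalents: 12,680 g ÷ 50 g/eq = 253.6 eq.
(a) NaHCO₃ supplies 1 eq per mole → 253.6 mol.
(a) Mass: 253.6 mol × 84 g/mol = 21,310 g.

(b) CYA to add: (81 − 32) = 49 mg/L × 850,000 L = 41,650 g cyanuric acid.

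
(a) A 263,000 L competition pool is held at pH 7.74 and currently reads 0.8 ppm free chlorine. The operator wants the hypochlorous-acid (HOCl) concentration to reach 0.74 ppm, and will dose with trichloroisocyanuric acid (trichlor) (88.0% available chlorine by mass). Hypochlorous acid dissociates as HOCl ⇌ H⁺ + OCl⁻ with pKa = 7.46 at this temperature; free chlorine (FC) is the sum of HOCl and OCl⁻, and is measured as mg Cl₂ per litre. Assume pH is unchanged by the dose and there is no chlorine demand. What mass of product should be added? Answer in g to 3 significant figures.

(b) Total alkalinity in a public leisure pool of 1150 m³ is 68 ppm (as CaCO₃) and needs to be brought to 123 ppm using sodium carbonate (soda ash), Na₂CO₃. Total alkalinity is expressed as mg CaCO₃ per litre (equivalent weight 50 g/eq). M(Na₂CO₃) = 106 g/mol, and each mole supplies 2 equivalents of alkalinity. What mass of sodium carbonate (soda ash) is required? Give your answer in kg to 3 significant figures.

(a) [OCl⁻]/[HOCl] = 10^(pH − pKa) = 10^(7.74 − 7.46) = 1.905; fraction as HOCl = 1/(1 + 1.905) = 0.3442.
(a) Free chlorine required for 0.74 ppm HOCl: 0.74 / 0.3442 = 2.15 ppm.
(a) FC to add: 2.15 − 0.8 = 1.35 mg/L as Cl₂.
(a) Cl₂ equivalent: 1.35 mg/L × 263,000 L = 355.1 g.
(a) Product at 88.0% available Cl: 355.1 / 0.88 = 403.5 g.

(b) Volume: 1150 m³ = 1,150,000 L.
(b) Alkalinity to add: (123 − 68) = 55 mg/L as CaCO₃ × 1,150,000 L = 63,250 g as CaCO₃.
(b) Equivalents: 63,250 g ÷ 50 g/eq = 1265 eq.
(b) Each mole of Na₂CO₃ supplies 2 eq, so 1265 / 2 = 632.5 mol.
(b) Mass: 632.5 mol × 106 g/mol = 67,040 g.

(a) 403 g; (b) 67.0 kg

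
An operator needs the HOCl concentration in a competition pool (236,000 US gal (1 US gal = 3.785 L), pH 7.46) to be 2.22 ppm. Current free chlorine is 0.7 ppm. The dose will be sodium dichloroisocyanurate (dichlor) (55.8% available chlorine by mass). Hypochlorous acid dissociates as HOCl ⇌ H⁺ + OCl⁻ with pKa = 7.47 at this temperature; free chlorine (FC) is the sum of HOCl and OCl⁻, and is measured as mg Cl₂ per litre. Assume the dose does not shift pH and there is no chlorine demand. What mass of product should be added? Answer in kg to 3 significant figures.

Volume: 236,000 US gal × 3.785 L/gal = 893,260 L.
[OCl⁻]/[HOCl] = 10^(pH − pKa) = 10^(7.46 − 7.47) = 0.9772; fraction as HOCl = 1/(1 + 0.9772) = 0.5058.
Free chlorine required for 2.22 ppm HOCl: 2.22 / 0.5058 = 4.389 ppm.
FC to add: 4.389 − 0.7 = 3.689 mg/L as Cl₂.
Cl₂ equivalent: 3.689 mg/L × 893,260 L = 3296 g.
Product at 55.8% available Cl: 3296 / 0.558 = 5906 g.

5.91 kg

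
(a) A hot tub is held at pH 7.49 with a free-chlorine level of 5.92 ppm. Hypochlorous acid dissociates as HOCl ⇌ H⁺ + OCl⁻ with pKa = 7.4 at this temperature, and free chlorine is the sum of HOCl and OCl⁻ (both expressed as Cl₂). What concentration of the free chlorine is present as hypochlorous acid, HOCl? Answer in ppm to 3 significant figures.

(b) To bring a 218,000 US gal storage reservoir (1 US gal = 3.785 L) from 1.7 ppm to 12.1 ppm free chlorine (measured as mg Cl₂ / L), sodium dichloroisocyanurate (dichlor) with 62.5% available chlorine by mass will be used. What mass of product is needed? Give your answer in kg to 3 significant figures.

(a) 2.65 ppm; (b) 13.7 kg

(a) [OCl⁻]/[HOCl] = 10^(pH − pKa) = 10^(7.49 − 7.4) = 10^0.09 = 1.23.
(a) Fraction as HOCl = 1 / (1 + 1.23) = 0.4484.
(a) HOCl = 0.4484 × 5.92 ppm = 2.654 ppm.

(b) Volume: 218,000 US gal × 3.785 L/gal = 825,130 L.
(b) Chlorine deficit: 12.1 − 1.7 = 10.4 ppm = 10.4 mg/L as Cl₂.
(b) Cl₂ equivalent needed: 10.4 mg/L × 825,130 L = 8,581,000 mg = 8581 g.
(b) Product at 62.5% available chlorine: 8581 / 0.625 = 13,730 g.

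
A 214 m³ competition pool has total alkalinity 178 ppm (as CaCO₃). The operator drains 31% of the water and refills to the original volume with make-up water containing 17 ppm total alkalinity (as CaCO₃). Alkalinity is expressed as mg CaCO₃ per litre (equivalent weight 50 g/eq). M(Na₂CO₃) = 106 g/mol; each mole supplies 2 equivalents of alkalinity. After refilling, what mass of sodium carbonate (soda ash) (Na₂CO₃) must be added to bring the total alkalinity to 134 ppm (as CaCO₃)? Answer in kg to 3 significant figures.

Volume: 214 m³ = 214,000 L.
After draining 31% and refilling: 178 × 0.69 + 17 × 0.31 = 128.09 ppm.
Deficit to target: 134 − 128.09 = 5.91 mg/L.
As CaCO₃: 5.91 mg/L × 214,000 L = 1265 g; ÷ 50 g/eq ÷ 2 = 12.65 mol Na₂CO₃.
Mass: 12.65 × 106 = 1341 g.

1.34 kg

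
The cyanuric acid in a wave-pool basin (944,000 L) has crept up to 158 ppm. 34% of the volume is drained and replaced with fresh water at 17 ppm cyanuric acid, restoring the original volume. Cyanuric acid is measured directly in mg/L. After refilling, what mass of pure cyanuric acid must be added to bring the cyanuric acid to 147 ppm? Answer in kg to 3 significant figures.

34.9 kg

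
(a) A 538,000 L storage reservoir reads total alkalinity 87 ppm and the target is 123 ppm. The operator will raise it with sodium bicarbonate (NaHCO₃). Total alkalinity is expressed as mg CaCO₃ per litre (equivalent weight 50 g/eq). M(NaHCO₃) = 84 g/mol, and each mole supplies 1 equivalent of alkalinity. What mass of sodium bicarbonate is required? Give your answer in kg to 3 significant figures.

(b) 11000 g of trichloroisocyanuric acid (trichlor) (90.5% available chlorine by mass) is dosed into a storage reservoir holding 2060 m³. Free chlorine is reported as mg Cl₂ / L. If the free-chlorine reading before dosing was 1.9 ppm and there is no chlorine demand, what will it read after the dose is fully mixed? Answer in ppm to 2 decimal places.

(a) 32.5 kg; (b) 6.73 ppm

(a) Alkalinity to add: (123 − 87) = 36 mg/L as CaCO₃ × 538,000 L = 19,370 g as CaCO₃.
(a) Equivalents: 19,370 g ÷ 50 g/eq = 387.4 eq.
(a) NaHCO₃ supplies 1 eq per mole → 387.4 mol.
(a) Mass: 387.4 mol × 84 g/mol = 32,540 g.

(b) Volume: 2060 m³ = 2,060,000 L.
(b) Available chlorine delivered: 11,000 g × 0.905 = 9955 g as Cl₂.
(b) Concentration rise: 9955 g / 2,060,000 L = 4.833 mg/L = 4.83 ppm.
(b) Final FC: 1.9 + 4.83 = 6.73 ppm.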